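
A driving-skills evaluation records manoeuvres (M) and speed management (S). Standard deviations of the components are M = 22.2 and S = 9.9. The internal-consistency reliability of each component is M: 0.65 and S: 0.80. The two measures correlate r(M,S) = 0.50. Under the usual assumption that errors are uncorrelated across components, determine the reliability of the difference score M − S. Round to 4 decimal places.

0.4823

Var(M−S) = 22.2² + 9.9² − 2·22.2·9.9·0.50 = 590.85 − 219.78 = 371.07.
With uncorrelated errors the cross-covariances are all true-score covariance, so they carry over unchanged; only the diagonal terms shrink to ρᵢσᵢ².
True-score variance = [22.2²·0.65 + 9.9²·0.80] − 219.78 = 398.754 − 219.78 = 178.974.
Reliability = 178.974 / 371.07 = 0.4823.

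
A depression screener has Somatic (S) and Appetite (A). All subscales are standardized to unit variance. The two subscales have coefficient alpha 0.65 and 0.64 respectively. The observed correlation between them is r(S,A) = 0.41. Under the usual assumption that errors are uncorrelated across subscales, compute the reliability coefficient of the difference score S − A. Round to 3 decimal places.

Var(S−A) = 1 + 1 − 2·0.41 = 2 − 0.82 = 1.18.
Because errors are independent across components, Cov(Tᵢ,Tⱼ) = Cov(Xᵢ,Xⱼ); the off-diagonal part of the true-score variance is the same as above.
True-score variance = [0.65 + 0.64] − 0.82 = 1.29 − 0.82 = 0.47.
Reliability = 0.47 / 1.18 = 0.398.

0.398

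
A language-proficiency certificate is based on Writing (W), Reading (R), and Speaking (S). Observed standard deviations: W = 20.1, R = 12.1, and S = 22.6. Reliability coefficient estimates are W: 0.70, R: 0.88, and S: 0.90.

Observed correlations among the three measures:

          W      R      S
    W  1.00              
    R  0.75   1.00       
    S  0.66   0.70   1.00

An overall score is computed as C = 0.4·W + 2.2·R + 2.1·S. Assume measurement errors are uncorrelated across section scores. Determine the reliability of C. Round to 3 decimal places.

Var(C) = 0.4²·20.1² + 2.2²·12.1² + 2.1²·22.6² + 2·[0.88·20.1·12.1·0.75 + 0.84·20.1·22.6·0.66 + 4.62·12.1·22.6·0.70] = 3025.72 + 2593.46 = 5619.18.
Because errors are independent across components, Cov(Tᵢ,Tⱼ) = Cov(Xᵢ,Xⱼ); the off-diagonal part of the true-score variance is the same as above.
True-score variance = [0.4²·20.1²·0.70 + 2.2²·12.1²·0.88 + 2.1²·22.6²·0.90] + 2593.46 = 2696.05 + 2593.46 = 5289.51.
Reliability = 5289.51 / 5619.18 = 0.941.

0.941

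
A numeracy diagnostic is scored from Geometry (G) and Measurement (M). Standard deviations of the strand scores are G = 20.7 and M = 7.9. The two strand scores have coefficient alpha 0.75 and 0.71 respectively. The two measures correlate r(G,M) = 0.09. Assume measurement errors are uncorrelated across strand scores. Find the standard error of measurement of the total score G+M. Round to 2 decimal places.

Var(total) = 490.9 + 29.4354 = 520.335.
True-score variance = 365.679 + 29.4354 = 395.114, so reliability = 0.7593.
Error variance = 520.335 − 395.114 = 125.221; SEM = √125.221 = 11.19.

11.19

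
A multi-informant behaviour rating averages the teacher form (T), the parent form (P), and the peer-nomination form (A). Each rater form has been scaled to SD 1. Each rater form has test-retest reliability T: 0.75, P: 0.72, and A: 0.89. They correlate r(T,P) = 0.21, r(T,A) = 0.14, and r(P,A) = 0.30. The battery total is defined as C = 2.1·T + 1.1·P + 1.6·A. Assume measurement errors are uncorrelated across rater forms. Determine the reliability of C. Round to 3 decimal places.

0.845

Var(C) = 2.1² + 1.1² + 1.6² + 2·[2.31·0.21 + 3.36·0.14 + 1.76·0.30] = 8.18 + 2.967 = 11.147.
Because errors are independent across components, Cov(Tᵢ,Tⱼ) = Cov(Xᵢ,Xⱼ); the off-diagonal part of the true-score variance is the same as above.
True-score variance = [2.1²·0.75 + 1.1²·0.72 + 1.6²·0.89] + 2.967 = 6.4571 + 2.967 = 9.4241.
Reliability = 9.4241 / 11.147 = 0.845.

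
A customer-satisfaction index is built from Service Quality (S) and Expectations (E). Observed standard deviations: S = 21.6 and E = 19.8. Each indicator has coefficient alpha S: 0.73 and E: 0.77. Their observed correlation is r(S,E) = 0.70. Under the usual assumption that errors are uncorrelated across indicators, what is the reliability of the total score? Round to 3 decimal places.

0.852

Var(S+E) = 21.6² + 19.8² + 2·[21.6·19.8·0.70] = 858.6 + 598.752 = 1457.35.
Because errors are independent across components, Cov(Tᵢ,Tⱼ) = Cov(Xᵢ,Xⱼ); the off-diagonal part of the true-score variance is the same as above.
True-score variance = [21.6²·0.73 + 19.8²·0.77] + 598.752 = 642.46 + 598.752 = 1241.21.
Reliability = 1241.21 / 1457.35 = 0.852.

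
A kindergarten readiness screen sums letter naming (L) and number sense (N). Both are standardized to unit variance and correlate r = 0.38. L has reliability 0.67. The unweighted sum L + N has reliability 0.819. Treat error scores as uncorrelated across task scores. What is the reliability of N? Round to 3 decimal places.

0.830

Var(L+N) = 2 + 2·0.38 = 2.760.
True-score variance = ρ_L + ρ_N + 2·0.38, so 0.819 = (0.67 + ρ_N + 0.76) / 2.760.
ρ_N = 0.819·2.760 − 0.67 − 0.76 = 0.830.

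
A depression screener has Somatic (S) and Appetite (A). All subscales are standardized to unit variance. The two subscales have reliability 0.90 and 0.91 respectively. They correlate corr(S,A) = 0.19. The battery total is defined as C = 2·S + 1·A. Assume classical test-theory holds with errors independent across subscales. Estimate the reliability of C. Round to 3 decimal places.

0.915

Var(C) = 2² + 1 + 2·[2·0.19] = 5 + 0.76 = 5.76.
Because errors are independent across components, Cov(Tᵢ,Tⱼ) = Cov(Xᵢ,Xⱼ); the off-diagonal part of the true-score variance is the same as above.
True-score variance = [2²·0.90 + 0.91] + 0.76 = 4.51 + 0.76 = 5.27.
Reliability = 5.27 / 5.76 = 0.915.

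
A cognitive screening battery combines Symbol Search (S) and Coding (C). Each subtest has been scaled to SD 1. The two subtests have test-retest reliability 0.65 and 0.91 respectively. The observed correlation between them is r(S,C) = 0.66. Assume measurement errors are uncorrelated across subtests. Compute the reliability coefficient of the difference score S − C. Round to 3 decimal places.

Var(S−C) = 1 + 1 − 2·0.66 = 2 − 1.32 = 0.68.
Under uncorrelated errors the observed covariances equal the true-score covariances, so only the own-variance terms attenuate.
True-score variance = [0.65 + 0.91] − 1.32 = 1.56 − 1.32 = 0.24.
Reliability = 0.24 / 0.68 = 0.353.

0.353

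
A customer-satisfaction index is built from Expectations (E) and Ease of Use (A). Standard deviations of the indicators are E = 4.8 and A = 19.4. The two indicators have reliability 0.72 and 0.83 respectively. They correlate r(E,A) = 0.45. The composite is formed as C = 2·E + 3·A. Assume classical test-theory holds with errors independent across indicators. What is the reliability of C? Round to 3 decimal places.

Var(C) = 2²·4.8² + 3²·19.4² + 2·[6·4.8·19.4·0.45] = 3479.4 + 502.848 = 3982.25.
With uncorrelated errors the cross-covariances are all true-score covariance, so they carry over unchanged; only the diagonal terms shrink to ρᵢσᵢ².
True-score variance = [2²·4.8²·0.72 + 3²·19.4²·0.83] + 502.848 = 2877.76 + 502.848 = 3380.61.
Reliability = 3380.61 / 3982.25 = 0.849.

0.849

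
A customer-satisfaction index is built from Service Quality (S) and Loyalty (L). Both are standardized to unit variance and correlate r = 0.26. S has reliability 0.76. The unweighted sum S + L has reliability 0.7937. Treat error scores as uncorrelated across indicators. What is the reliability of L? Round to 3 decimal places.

Var(S+L) = 2 + 2·0.26 = 2.520.
True-score variance = ρ_S + ρ_L + 2·0.26, so 0.7937 = (0.76 + ρ_L + 0.52) / 2.520.
ρ_L = 0.7937·2.520 − 0.76 − 0.52 = 0.720.

0.720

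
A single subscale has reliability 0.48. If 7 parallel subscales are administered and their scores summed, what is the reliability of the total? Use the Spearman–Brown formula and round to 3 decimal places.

0.866

ρ_k = kρ / (1 + (k−1)ρ) = 7·0.48 / (1 + 6·0.48) = 3.360 / 3.880 = 0.866.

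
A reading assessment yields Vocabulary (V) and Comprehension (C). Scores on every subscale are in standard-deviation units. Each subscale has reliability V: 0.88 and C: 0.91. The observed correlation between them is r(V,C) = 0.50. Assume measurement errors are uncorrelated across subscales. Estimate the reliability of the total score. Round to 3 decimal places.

Var(V+C) = 2 + 2·[0.50] = 2 + 1 = 3.
Because errors are independent across components, Cov(Tᵢ,Tⱼ) = Cov(Xᵢ,Xⱼ); the off-diagonal part of the true-score variance is the same as above.
True-score variance = [0.88 + 0.91] + 1 = 1.79 + 1 = 2.79.
Reliability = 2.79 / 3 = 0.930.

0.930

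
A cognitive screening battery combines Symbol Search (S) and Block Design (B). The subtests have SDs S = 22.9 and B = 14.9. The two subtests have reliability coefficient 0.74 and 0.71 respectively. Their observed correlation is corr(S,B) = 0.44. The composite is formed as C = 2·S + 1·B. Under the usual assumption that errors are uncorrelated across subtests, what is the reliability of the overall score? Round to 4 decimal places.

0.7912

Var(C) = 2²·22.9² + 14.9² + 2·[2·22.9·14.9·0.44] = 2319.65 + 600.53 = 2920.18.
Under uncorrelated errors the observed covariances equal the true-score covariances, so only the own-variance terms attenuate.
True-score variance = [2²·22.9²·0.74 + 14.9²·0.71] + 600.53 = 1709.88 + 600.53 = 2310.41.
Reliability = 2310.41 / 2920.18 = 0.7912.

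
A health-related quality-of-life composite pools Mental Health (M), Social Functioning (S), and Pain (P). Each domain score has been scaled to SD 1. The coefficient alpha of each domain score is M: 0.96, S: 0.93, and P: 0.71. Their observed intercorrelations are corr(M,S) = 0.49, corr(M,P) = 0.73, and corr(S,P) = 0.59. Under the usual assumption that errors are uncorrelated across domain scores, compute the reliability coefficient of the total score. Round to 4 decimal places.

Var(M+S+P) = 3 + 2·[0.49 + 0.73 + 0.59] = 3 + 3.62 = 6.62.
Under uncorrelated errors the observed covariances equal the true-score covariances, so only the own-variance terms attenuate.
True-score variance = [0.96 + 0.93 + 0.71] + 3.62 = 2.6 + 3.62 = 6.22.
Reliability = 6.22 / 6.62 = 0.9396.

0.9396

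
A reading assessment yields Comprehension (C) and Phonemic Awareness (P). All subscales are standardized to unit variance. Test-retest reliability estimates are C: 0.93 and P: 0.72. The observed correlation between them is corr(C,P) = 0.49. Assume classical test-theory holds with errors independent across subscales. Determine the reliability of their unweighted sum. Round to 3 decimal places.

0.883

Var(C+P) = 2 + 2·[0.49] = 2 + 0.98 = 2.98.
Because errors are independent across components, Cov(Tᵢ,Tⱼ) = Cov(Xᵢ,Xⱼ); the off-diagonal part of the true-score variance is the same as above.
True-score variance = [0.93 + 0.72] + 0.98 = 1.65 + 0.98 = 2.63.
Reliability = 2.63 / 2.98 = 0.883.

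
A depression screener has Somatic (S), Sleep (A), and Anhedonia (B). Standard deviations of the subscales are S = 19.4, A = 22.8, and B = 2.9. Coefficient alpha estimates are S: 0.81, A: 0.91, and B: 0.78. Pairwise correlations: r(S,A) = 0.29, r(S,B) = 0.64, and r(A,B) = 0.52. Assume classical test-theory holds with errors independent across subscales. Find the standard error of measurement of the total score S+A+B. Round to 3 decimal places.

Var(total) = 904.61 + 397.323 = 1301.93.
True-score variance = 784.466 + 397.323 = 1181.79, so reliability = 0.9077.
Error variance = 1301.93 − 1181.79 = 120.144; SEM = √120.144 = 10.961.

10.961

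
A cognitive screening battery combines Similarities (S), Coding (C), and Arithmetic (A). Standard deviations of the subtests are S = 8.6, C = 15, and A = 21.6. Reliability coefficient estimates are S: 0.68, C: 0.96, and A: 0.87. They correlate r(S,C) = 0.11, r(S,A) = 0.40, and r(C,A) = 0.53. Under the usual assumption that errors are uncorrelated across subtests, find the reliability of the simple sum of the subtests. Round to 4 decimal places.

0.9274

Var(S+C+A) = 8.6² + 15² + 21.6² + 2·[8.6·15·0.11 + 8.6·21.6·0.40 + 15·21.6·0.53] = 765.52 + 520.428 = 1285.95.
Under uncorrelated errors the observed covariances equal the true-score covariances, so only the own-variance terms attenuate.
True-score variance = [8.6²·0.68 + 15²·0.96 + 21.6²·0.87] + 520.428 = 672.2 + 520.428 = 1192.63.
Reliability = 1192.63 / 1285.95 = 0.9274.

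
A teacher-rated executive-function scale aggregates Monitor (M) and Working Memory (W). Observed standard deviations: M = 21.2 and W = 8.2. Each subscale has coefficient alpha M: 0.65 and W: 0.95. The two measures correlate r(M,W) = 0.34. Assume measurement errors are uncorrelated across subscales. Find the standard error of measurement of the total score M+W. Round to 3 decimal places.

12.675

Var(total) = 516.68 + 118.211 = 634.891.
True-score variance = 356.014 + 118.211 = 474.225, so reliability = 0.7469.
Error variance = 634.891 − 474.225 = 160.666; SEM = √160.666 = 12.675.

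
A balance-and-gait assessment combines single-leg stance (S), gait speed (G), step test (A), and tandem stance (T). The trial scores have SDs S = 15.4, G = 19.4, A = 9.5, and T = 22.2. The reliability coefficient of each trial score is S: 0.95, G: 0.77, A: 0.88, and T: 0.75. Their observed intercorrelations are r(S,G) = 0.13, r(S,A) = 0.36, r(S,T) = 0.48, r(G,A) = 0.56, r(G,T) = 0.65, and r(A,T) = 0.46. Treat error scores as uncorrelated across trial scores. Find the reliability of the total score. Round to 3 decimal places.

0.913

Var(S+G+A+T) = 15.4² + 19.4² + 9.5² + 22.2² + 2·[15.4·19.4·0.13 + 15.4·9.5·0.36 + 15.4·22.2·0.48 + 19.4·9.5·0.56 + 19.4·22.2·0.65 + 9.5·22.2·0.46] = 1196.61 + 1471.55 = 2668.16.
Because errors are independent across components, Cov(Tᵢ,Tⱼ) = Cov(Xᵢ,Xⱼ); the off-diagonal part of the true-score variance is the same as above.
True-score variance = [15.4²·0.95 + 19.4²·0.77 + 9.5²·0.88 + 22.2²·0.75] + 1471.55 = 964.149 + 1471.55 = 2435.7.
Reliability = 2435.7 / 2668.16 = 0.913.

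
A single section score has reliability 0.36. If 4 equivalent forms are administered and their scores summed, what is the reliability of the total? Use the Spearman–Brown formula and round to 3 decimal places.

ρ_k = kρ / (1 + (k−1)ρ) = 4·0.36 / (1 + 3·0.36) = 1.440 / 2.080 = 0.692.

0.692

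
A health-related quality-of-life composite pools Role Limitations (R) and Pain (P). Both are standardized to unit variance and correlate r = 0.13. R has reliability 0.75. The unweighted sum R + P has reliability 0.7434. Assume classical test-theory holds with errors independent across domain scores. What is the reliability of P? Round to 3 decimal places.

Var(R+P) = 2 + 2·0.13 = 2.260.
True-score variance = ρ_R + ρ_P + 2·0.13, so 0.7434 = (0.75 + ρ_P + 0.26) / 2.260.
ρ_P = 0.7434·2.260 − 0.75 − 0.26 = 0.670.

0.670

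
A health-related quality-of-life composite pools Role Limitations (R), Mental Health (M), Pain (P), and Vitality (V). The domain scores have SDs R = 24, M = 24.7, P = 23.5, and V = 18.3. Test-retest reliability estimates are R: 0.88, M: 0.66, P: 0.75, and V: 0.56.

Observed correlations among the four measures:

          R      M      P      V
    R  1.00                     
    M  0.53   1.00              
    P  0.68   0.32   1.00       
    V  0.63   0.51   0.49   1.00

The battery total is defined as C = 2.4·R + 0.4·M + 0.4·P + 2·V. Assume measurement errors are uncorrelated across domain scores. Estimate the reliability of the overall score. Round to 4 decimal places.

0.8914

Var(C) = 2.4²·24² + 0.4²·24.7² + 0.4²·23.5² + 2²·18.3² + 2·[0.96·24·24.7·0.53 + 0.96·24·23.5·0.68 + 4.8·24·18.3·0.63 + 0.16·24.7·23.5·0.32 + 0.8·24.7·18.3·0.51 + 0.8·23.5·18.3·0.49] = 4843.29 + 4761.31 = 9604.61.
Because errors are independent across components, Cov(Tᵢ,Tⱼ) = Cov(Xᵢ,Xⱼ); the off-diagonal part of the true-score variance is the same as above.
True-score variance = [2.4²·24²·0.88 + 0.4²·24.7²·0.66 + 0.4²·23.5²·0.75 + 2²·18.3²·0.56] + 4761.31 = 3800.48 + 4761.31 = 8561.79.
Reliability = 8561.79 / 9604.61 = 0.8914.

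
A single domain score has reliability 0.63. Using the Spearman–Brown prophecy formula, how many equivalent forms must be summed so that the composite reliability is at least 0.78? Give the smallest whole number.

3

k ≥ ρ*(1−ρ₁)/(ρ₁(1−ρ*)) = 0.78·0.37 / (0.63·0.22) = 2.082.
Smallest integer k = 3.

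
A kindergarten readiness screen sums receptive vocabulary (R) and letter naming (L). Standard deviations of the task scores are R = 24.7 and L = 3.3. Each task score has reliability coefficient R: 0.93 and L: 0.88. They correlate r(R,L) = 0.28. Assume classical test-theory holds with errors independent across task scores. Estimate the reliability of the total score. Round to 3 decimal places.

Var(R+L) = 24.7² + 3.3² + 2·[24.7·3.3·0.28] = 620.98 + 45.6456 = 666.626.
Under uncorrelated errors the observed covariances equal the true-score covariances, so only the own-variance terms attenuate.
True-score variance = [24.7²·0.93 + 3.3²·0.88] + 45.6456 = 576.967 + 45.6456 = 622.612.
Reliability = 622.612 / 666.626 = 0.934.

0.934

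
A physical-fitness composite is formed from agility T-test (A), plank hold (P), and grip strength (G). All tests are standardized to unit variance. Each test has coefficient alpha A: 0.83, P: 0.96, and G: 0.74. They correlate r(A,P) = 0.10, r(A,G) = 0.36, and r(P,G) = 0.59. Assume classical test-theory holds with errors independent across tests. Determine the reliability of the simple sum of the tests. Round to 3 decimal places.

Var(A+P+G) = 3 + 2·[0.10 + 0.36 + 0.59] = 3 + 2.1 = 5.1.
Under uncorrelated errors the observed covariances equal the true-score covariances, so only the own-variance terms attenuate.
True-score variance = [0.83 + 0.96 + 0.74] + 2.1 = 2.53 + 2.1 = 4.63.
Reliability = 4.63 / 5.1 = 0.908.

0.908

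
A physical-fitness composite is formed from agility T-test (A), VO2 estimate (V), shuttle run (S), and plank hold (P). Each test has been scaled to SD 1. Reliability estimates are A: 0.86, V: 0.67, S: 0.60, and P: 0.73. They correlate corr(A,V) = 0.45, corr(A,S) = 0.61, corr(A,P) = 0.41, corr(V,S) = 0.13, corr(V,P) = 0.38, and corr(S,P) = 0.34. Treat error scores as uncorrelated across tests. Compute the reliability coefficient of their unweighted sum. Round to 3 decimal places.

Var(A+V+S+P) = 4 + 2·[0.45 + 0.61 + 0.41 + 0.13 + 0.38 + 0.34] = 4 + 4.64 = 8.64.
Under uncorrelated errors the observed covariances equal the true-score covariances, so only the own-variance terms attenuate.
True-score variance = [0.86 + 0.67 + 0.60 + 0.73] + 4.64 = 2.86 + 4.64 = 7.5.
Reliability = 7.5 / 8.64 = 0.868.

0.868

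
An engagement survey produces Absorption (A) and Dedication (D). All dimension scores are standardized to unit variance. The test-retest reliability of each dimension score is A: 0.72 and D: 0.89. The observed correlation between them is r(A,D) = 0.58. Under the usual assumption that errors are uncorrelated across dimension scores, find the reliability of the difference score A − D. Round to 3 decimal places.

Var(A−D) = 1 + 1 − 2·0.58 = 2 − 1.16 = 0.84.
Under uncorrelated errors the observed covariances equal the true-score covariances, so only the own-variance terms attenuate.
True-score variance = [0.72 + 0.89] − 1.16 = 1.61 − 1.16 = 0.45.
Reliability = 0.45 / 0.84 = 0.536.

0.536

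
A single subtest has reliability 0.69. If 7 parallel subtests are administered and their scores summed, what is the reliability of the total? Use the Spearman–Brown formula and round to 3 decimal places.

ρ_k = kρ / (1 + (k−1)ρ) = 7·0.69 / (1 + 6·0.69) = 4.830 / 5.140 = 0.940.

0.940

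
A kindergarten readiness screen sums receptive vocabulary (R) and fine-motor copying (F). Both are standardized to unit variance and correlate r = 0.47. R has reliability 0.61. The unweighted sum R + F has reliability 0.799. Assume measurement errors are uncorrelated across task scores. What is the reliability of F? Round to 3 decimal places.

Var(R+F) = 2 + 2·0.47 = 2.940.
True-score variance = ρ_R + ρ_F + 2·0.47, so 0.799 = (0.61 + ρ_F + 0.94) / 2.940.
ρ_F = 0.799·2.940 − 0.61 − 0.94 = 0.799.

0.799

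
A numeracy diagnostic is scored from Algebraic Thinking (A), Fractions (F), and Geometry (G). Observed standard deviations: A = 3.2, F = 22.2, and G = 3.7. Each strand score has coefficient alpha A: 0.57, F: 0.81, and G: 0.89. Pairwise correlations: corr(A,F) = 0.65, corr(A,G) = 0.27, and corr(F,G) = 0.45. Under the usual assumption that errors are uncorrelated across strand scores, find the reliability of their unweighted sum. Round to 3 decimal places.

Var(A+F+G) = 3.2² + 22.2² + 3.7² + 2·[3.2·22.2·0.65 + 3.2·3.7·0.27 + 22.2·3.7·0.45] = 516.77 + 172.672 = 689.442.
Under uncorrelated errors the observed covariances equal the true-score covariances, so only the own-variance terms attenuate.
True-score variance = [3.2²·0.57 + 22.2²·0.81 + 3.7²·0.89] + 172.672 = 417.221 + 172.672 = 589.893.
Reliability = 589.893 / 689.442 = 0.856.

0.856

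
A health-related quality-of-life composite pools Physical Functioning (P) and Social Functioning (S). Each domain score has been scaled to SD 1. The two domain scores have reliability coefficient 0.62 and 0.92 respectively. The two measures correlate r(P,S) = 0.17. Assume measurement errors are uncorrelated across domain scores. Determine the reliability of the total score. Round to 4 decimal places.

Var(P+S) = 2 + 2·[0.17] = 2 + 0.34 = 2.34.
Under uncorrelated errors the observed covariances equal the true-score covariances, so only the own-variance terms attenuate.
True-score variance = [0.62 + 0.92] + 0.34 = 1.54 + 0.34 = 1.88.
Reliability = 1.88 / 2.34 = 0.8034.

0.8034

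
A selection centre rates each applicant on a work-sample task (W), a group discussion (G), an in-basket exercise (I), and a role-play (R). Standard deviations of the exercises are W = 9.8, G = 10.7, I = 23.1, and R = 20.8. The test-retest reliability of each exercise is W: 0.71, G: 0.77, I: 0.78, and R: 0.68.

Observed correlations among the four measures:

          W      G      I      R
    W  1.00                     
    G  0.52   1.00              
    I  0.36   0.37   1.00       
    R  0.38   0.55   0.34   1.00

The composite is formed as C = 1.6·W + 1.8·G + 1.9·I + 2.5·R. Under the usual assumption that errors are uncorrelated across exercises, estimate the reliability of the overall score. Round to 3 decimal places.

0.855

Var(C) = 1.6²·9.8² + 1.8²·10.7² + 1.9²·23.1² + 2.5²·20.8² + 2·[2.88·9.8·10.7·0.52 + 3.04·9.8·23.1·0.36 + 4·9.8·20.8·0.38 + 3.42·10.7·23.1·0.37 + 4.5·10.7·20.8·0.55 + 4.75·23.1·20.8·0.34] = 5247.14 + 4708.41 = 9955.55.
Because errors are independent across components, Cov(Tᵢ,Tⱼ) = Cov(Xᵢ,Xⱼ); the off-diagonal part of the true-score variance is the same as above.
True-score variance = [1.6²·9.8²·0.71 + 1.8²·10.7²·0.77 + 1.9²·23.1²·0.78 + 2.5²·20.8²·0.68] + 4708.41 = 3801.45 + 4708.41 = 8509.86.
Reliability = 8509.86 / 9955.55 = 0.855.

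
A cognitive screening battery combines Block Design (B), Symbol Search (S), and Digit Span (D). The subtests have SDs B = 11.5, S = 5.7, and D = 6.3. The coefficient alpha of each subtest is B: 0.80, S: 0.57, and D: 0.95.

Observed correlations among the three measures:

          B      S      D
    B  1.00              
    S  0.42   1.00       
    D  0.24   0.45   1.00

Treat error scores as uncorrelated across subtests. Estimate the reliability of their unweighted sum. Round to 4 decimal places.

0.8702

Var(B+S+D) = 11.5² + 5.7² + 6.3² + 2·[11.5·5.7·0.42 + 11.5·6.3·0.24 + 5.7·6.3·0.45] = 204.43 + 122.157 = 326.587.
Under uncorrelated errors the observed covariances equal the true-score covariances, so only the own-variance terms attenuate.
True-score variance = [11.5²·0.80 + 5.7²·0.57 + 6.3²·0.95] + 122.157 = 162.025 + 122.157 = 284.182.
Reliability = 284.182 / 326.587 = 0.8702.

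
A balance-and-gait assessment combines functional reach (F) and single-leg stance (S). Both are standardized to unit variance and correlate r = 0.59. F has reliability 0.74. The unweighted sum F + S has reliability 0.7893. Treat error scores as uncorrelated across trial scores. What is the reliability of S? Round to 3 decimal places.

Var(F+S) = 2 + 2·0.59 = 3.180.
True-score variance = ρ_F + ρ_S + 2·0.59, so 0.7893 = (0.74 + ρ_S + 1.18) / 3.180.
ρ_S = 0.7893·3.180 − 0.74 − 1.18 = 0.590.

0.590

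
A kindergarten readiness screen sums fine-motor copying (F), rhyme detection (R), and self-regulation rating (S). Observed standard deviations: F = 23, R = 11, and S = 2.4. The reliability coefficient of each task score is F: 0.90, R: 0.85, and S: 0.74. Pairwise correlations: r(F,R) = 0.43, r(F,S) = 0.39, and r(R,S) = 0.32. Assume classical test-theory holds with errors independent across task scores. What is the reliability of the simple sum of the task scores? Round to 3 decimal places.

0.922

Var(F+R+S) = 23² + 11² + 2.4² + 2·[23·11·0.43 + 23·2.4·0.39 + 11·2.4·0.32] = 655.76 + 277.532 = 933.292.
Under uncorrelated errors the observed covariances equal the true-score covariances, so only the own-variance terms attenuate.
True-score variance = [23²·0.90 + 11²·0.85 + 2.4²·0.74] + 277.532 = 583.212 + 277.532 = 860.744.
Reliability = 860.744 / 933.292 = 0.922.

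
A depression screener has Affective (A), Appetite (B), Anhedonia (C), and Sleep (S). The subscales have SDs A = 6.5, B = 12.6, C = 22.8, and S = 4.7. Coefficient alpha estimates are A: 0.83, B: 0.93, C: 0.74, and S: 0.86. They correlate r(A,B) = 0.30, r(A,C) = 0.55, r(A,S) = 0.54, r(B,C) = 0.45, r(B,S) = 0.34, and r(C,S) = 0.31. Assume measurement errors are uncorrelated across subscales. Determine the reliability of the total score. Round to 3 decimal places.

Var(A+B+C+S) = 6.5² + 12.6² + 22.8² + 4.7² + 2·[6.5·12.6·0.30 + 6.5·22.8·0.55 + 6.5·4.7·0.54 + 12.6·22.8·0.45 + 12.6·4.7·0.34 + 22.8·4.7·0.31] = 742.94 + 610.415 = 1353.35.
Because errors are independent across components, Cov(Tᵢ,Tⱼ) = Cov(Xᵢ,Xⱼ); the off-diagonal part of the true-score variance is the same as above.
True-score variance = [6.5²·0.83 + 12.6²·0.93 + 22.8²·0.74 + 4.7²·0.86] + 610.415 = 586.393 + 610.415 = 1196.81.
Reliability = 1196.81 / 1353.35 = 0.884.

0.884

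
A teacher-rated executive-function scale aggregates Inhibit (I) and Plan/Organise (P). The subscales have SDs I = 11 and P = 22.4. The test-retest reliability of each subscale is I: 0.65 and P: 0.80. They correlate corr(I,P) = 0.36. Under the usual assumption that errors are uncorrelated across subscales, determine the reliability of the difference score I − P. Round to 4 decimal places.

Var(I−P) = 11² + 22.4² − 2·11·22.4·0.36 = 622.76 − 177.408 = 445.352.
Under uncorrelated errors the observed covariances equal the true-score covariances, so only the own-variance terms attenuate.
True-score variance = [11²·0.65 + 22.4²·0.80] − 177.408 = 480.058 − 177.408 = 302.65.
Reliability = 302.65 / 445.352 = 0.6796.

0.6796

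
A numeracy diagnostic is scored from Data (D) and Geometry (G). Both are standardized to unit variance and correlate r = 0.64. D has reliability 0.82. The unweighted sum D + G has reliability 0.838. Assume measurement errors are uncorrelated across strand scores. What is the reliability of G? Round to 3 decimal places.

0.649

Var(D+G) = 2 + 2·0.64 = 3.280.
True-score variance = ρ_D + ρ_G + 2·0.64, so 0.838 = (0.82 + ρ_G + 1.28) / 3.280.
ρ_G = 0.838·3.280 − 0.82 − 1.28 = 0.649.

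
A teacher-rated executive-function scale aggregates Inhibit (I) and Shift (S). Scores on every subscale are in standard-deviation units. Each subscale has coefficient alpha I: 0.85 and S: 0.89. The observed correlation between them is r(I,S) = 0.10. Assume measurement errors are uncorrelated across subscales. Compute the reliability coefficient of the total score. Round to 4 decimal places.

Var(I+S) = 2 + 2·[0.10] = 2 + 0.2 = 2.2.
With uncorrelated errors the cross-covariances are all true-score covariance, so they carry over unchanged; only the diagonal terms shrink to ρᵢσᵢ².
True-score variance = [0.85 + 0.89] + 0.2 = 1.74 + 0.2 = 1.94.
Reliability = 1.94 / 2.2 = 0.8818.

0.8818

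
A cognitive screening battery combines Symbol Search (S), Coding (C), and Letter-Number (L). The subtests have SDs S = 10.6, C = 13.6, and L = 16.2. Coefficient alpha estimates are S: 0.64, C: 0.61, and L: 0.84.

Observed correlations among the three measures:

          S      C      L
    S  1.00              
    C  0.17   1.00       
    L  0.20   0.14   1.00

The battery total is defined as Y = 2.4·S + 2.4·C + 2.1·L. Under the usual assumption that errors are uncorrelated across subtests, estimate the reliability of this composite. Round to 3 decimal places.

Var(Y) = 2.4²·10.6² + 2.4²·13.6² + 2.1²·16.2² + 2·[5.76·10.6·13.6·0.17 + 5.04·10.6·16.2·0.20 + 5.04·13.6·16.2·0.14] = 2869.92 + 939.426 = 3809.35.
Because errors are independent across components, Cov(Tᵢ,Tⱼ) = Cov(Xᵢ,Xⱼ); the off-diagonal part of the true-score variance is the same as above.
True-score variance = [2.4²·10.6²·0.64 + 2.4²·13.6²·0.61 + 2.1²·16.2²·0.84] + 939.426 = 2036.26 + 939.426 = 2975.69.
Reliability = 2975.69 / 3809.35 = 0.781.

0.781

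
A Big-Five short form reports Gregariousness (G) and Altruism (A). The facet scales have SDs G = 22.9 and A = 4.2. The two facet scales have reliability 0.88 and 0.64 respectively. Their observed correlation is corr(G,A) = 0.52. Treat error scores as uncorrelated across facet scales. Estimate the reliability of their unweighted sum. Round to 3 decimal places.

0.892

Var(G+A) = 22.9² + 4.2² + 2·[22.9·4.2·0.52] = 542.05 + 100.027 = 642.077.
Because errors are independent across components, Cov(Tᵢ,Tⱼ) = Cov(Xᵢ,Xⱼ); the off-diagonal part of the true-score variance is the same as above.
True-score variance = [22.9²·0.88 + 4.2²·0.64] + 100.027 = 472.77 + 100.027 = 572.798.
Reliability = 572.798 / 642.077 = 0.892.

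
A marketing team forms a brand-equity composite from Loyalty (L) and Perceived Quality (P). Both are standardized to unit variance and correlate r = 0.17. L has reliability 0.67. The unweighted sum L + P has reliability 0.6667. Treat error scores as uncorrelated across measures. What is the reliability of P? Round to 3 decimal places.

Var(L+P) = 2 + 2·0.17 = 2.340.
True-score variance = ρ_L + ρ_P + 2·0.17, so 0.6667 = (0.67 + ρ_P + 0.34) / 2.340.
ρ_P = 0.6667·2.340 − 0.67 − 0.34 = 0.550.

0.550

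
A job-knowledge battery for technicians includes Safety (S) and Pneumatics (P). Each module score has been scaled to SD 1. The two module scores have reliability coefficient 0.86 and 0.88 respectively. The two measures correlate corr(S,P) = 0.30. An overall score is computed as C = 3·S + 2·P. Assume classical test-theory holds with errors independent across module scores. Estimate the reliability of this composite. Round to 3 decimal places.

Var(C) = 3² + 2² + 2·[6·0.30] = 13 + 3.6 = 16.6.
Under uncorrelated errors the observed covariances equal the true-score covariances, so only the own-variance terms attenuate.
True-score variance = [3²·0.86 + 2²·0.88] + 3.6 = 11.26 + 3.6 = 14.86.
Reliability = 14.86 / 16.6 = 0.895.

0.895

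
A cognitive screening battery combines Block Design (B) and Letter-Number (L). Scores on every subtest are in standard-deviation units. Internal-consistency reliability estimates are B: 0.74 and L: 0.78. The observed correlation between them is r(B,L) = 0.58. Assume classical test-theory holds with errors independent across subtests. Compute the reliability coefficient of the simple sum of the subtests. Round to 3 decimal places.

Var(B+L) = 2 + 2·[0.58] = 2 + 1.16 = 3.16.
With uncorrelated errors the cross-covariances are all true-score covariance, so they carry over unchanged; only the diagonal terms shrink to ρᵢσᵢ².
True-score variance = [0.74 + 0.78] + 1.16 = 1.52 + 1.16 = 2.68.
Reliability = 2.68 / 3.16 = 0.848.

0.848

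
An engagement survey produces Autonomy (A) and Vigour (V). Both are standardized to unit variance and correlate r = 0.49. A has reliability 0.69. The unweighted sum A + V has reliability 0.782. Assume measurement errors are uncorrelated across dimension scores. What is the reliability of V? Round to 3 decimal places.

0.660

Var(A+V) = 2 + 2·0.49 = 2.980.
True-score variance = ρ_A + ρ_V + 2·0.49, so 0.782 = (0.69 + ρ_V + 0.98) / 2.980.
ρ_V = 0.782·2.980 − 0.69 − 0.98 = 0.660.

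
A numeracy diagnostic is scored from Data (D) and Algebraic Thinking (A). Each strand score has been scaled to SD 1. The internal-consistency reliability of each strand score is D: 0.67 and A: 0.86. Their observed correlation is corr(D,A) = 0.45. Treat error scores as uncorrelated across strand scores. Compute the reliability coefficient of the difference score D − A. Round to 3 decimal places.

0.573

Var(D−A) = 1 + 1 − 2·0.45 = 2 − 0.9 = 1.1.
With uncorrelated errors the cross-covariances are all true-score covariance, so they carry over unchanged; only the diagonal terms shrink to ρᵢσᵢ².
True-score variance = [0.67 + 0.86] − 0.9 = 1.53 − 0.9 = 0.63.
Reliability = 0.63 / 1.1 = 0.573.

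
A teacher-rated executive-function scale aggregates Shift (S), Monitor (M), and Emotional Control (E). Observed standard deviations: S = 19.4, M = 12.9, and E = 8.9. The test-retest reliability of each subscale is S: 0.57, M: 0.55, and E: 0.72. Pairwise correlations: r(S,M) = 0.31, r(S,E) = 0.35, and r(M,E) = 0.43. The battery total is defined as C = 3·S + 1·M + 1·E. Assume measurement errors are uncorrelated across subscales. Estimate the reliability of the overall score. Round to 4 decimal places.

0.6593

Var(C) = 3²·19.4² + 12.9² + 8.9² + 2·[3·19.4·12.9·0.31 + 3·19.4·8.9·0.35 + 12.9·8.9·0.43] = 3632.86 + 926.806 = 4559.67.
With uncorrelated errors the cross-covariances are all true-score covariance, so they carry over unchanged; only the diagonal terms shrink to ρᵢσᵢ².
True-score variance = [3²·19.4²·0.57 + 12.9²·0.55 + 8.9²·0.72] + 926.806 = 2079.28 + 926.806 = 3006.09.
Reliability = 3006.09 / 4559.67 = 0.6593.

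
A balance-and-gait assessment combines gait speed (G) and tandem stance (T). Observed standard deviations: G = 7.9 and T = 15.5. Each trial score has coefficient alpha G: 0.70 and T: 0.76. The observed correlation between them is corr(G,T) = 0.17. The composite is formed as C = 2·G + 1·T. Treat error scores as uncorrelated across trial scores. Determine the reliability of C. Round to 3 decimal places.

Var(C) = 2²·7.9² + 15.5² + 2·[2·7.9·15.5·0.17] = 489.89 + 83.266 = 573.156.
Under uncorrelated errors the observed covariances equal the true-score covariances, so only the own-variance terms attenuate.
True-score variance = [2²·7.9²·0.70 + 15.5²·0.76] + 83.266 = 357.338 + 83.266 = 440.604.
Reliability = 440.604 / 573.156 = 0.769.

0.769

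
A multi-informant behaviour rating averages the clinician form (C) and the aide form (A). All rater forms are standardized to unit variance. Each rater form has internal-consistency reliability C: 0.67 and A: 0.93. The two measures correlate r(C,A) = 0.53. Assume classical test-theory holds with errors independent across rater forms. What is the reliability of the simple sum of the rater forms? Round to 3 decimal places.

0.869

Var(C+A) = 2 + 2·[0.53] = 2 + 1.06 = 3.06.
Because errors are independent across components, Cov(Tᵢ,Tⱼ) = Cov(Xᵢ,Xⱼ); the off-diagonal part of the true-score variance is the same as above.
True-score variance = [0.67 + 0.93] + 1.06 = 1.6 + 1.06 = 2.66.
Reliability = 2.66 / 3.06 = 0.869.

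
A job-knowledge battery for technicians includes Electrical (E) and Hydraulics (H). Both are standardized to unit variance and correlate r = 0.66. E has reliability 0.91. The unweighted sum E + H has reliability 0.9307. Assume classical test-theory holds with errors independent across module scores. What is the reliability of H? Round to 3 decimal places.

Var(E+H) = 2 + 2·0.66 = 3.320.
True-score variance = ρ_E + ρ_H + 2·0.66, so 0.9307 = (0.91 + ρ_H + 1.32) / 3.320.
ρ_H = 0.9307·3.320 − 0.91 − 1.32 = 0.860.

0.860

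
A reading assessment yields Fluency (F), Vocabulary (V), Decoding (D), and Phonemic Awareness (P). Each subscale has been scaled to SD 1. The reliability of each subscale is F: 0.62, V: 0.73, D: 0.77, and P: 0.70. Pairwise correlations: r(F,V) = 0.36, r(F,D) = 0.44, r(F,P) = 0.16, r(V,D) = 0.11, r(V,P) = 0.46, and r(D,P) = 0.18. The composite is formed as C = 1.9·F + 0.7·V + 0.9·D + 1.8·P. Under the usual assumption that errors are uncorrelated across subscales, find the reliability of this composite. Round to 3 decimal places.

Var(C) = 1.9² + 0.7² + 0.9² + 1.8² + 2·[1.33·0.36 + 1.71·0.44 + 3.42·0.16 + 0.63·0.11 + 1.26·0.46 + 1.62·0.18] = 8.15 + 5.4378 = 13.5878.
With uncorrelated errors the cross-covariances are all true-score covariance, so they carry over unchanged; only the diagonal terms shrink to ρᵢσᵢ².
True-score variance = [1.9²·0.62 + 0.7²·0.73 + 0.9²·0.77 + 1.8²·0.70] + 5.4378 = 5.4876 + 5.4378 = 10.9254.
Reliability = 10.9254 / 13.5878 = 0.804.

0.804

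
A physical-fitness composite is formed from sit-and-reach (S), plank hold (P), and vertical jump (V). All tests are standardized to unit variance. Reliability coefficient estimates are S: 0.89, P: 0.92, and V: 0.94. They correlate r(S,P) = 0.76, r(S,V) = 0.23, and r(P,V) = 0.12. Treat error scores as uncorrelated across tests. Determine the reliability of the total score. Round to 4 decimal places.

Var(S+P+V) = 3 + 2·[0.76 + 0.23 + 0.12] = 3 + 2.22 = 5.22.
With uncorrelated errors the cross-covariances are all true-score covariance, so they carry over unchanged; only the diagonal terms shrink to ρᵢσᵢ².
True-score variance = [0.89 + 0.92 + 0.94] + 2.22 = 2.75 + 2.22 = 4.97.
Reliability = 4.97 / 5.22 = 0.9521.

0.9521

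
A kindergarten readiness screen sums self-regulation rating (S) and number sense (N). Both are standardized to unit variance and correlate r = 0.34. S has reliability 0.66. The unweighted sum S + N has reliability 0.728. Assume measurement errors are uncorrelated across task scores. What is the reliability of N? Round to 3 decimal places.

Var(S+N) = 2 + 2·0.34 = 2.680.
True-score variance = ρ_S + ρ_N + 2·0.34, so 0.728 = (0.66 + ρ_N + 0.68) / 2.680.
ρ_N = 0.728·2.680 − 0.66 − 0.68 = 0.611.

0.611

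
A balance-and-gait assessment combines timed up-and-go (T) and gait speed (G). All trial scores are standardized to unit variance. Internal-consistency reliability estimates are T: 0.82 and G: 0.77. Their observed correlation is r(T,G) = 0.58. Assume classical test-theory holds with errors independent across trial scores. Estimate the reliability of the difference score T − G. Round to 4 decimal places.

Var(T−G) = 1 + 1 − 2·0.58 = 2 − 1.16 = 0.84.
Under uncorrelated errors the observed covariances equal the true-score covariances, so only the own-variance terms attenuate.
True-score variance = [0.82 + 0.77] − 1.16 = 1.59 − 1.16 = 0.43.
Reliability = 0.43 / 0.84 = 0.5119.

0.5119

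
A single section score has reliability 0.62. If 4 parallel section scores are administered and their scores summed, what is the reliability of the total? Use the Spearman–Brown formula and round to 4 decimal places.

ρ_k = kρ / (1 + (k−1)ρ) = 4·0.62 / (1 + 3·0.62) = 2.480 / 2.860 = 0.8671.

0.8671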